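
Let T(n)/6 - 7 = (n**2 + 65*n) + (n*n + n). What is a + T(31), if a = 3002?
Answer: 26852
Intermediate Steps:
T(n) = 42 + 12*n**2 + 396*n (T(n) = 42 + 6*((n**2 + 65*n) + (n*n + n)) = 42 + 6*((n**2 + 65*n) + (n**2 + n)) = 42 + 6*((n**2 + 65*n) + (n + n**2)) = 42 + 6*(2*n**2 + 66*n) = 42 + (12*n**2 + 396*n) = 42 + 12*n**2 + 396*n)
a + T(31) = 3002 + (42 + 12*31**2 + 396*31) = 3002 + (42 + 12*961 + 12276) = 3002 + (42 + 11532 + 12276) = 3002 + 23850 = 26852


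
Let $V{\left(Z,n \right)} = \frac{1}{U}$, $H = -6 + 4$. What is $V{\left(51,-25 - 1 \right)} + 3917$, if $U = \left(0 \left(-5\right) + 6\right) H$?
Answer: $\frac{47003}{12} \approx 3916.9$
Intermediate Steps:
$H = -2$
$U = -12$ ($U = \left(0 \left(-5\right) + 6\right) \left(-2\right) = \left(0 + 6\right) \left(-2\right) = 6 \left(-2\right) = -12$)
$V{\left(Z,n \right)} = - \frac{1}{12}$ ($V{\left(Z,n \right)} = \frac{1}{-12} = - \frac{1}{12}$)
$V{\left(51,-25 - 1 \right)} + 3917 = - \frac{1}{12} + 3917 = \frac{47003}{12}$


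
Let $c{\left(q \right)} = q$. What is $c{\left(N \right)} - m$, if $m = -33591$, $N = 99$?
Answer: $33690$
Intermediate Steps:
$c{\left(N \right)} - m = 99 - -33591 = 99 + 33591 = 33690$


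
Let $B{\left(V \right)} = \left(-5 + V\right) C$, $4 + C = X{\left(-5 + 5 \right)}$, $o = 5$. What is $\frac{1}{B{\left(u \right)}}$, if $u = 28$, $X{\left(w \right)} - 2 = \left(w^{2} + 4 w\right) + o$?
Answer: $\frac{1}{69} \approx 0.014493$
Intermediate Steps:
$X{\left(w \right)} = 7 + w^{2} + 4 w$ ($X{\left(w \right)} = 2 + \left(\left(w^{2} + 4 w\right) + 5\right) = 2 + \left(5 + w^{2} + 4 w\right) = 7 + w^{2} + 4 w$)
$C = 3$ ($C = -4 + \left(7 + \left(-5 + 5\right)^{2} + 4 \left(-5 + 5\right)\right) = -4 + \left(7 + 0^{2} + 4 \cdot 0\right) = -4 + \left(7 + 0 + 0\right) = -4 + 7 = 3$)
$B{\left(V \right)} = -15 + 3 V$ ($B{\left(V \right)} = \left(-5 + V\right) 3 = -15 + 3 V$)
$\frac{1}{B{\left(u \right)}} = \frac{1}{-15 + 3 \cdot 28} = \frac{1}{-15 + 84} = \frac{1}{69}$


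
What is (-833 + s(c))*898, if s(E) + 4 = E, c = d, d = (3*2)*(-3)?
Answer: -767790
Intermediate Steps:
d = -18 (d = 6*(-3) = -18)
c = -18
s(E) = -4 + E
(-833 + s(c))*898 = (-833 + (-4 - 18))*898 = (-833 - 22)*898 = -855*898 = -767790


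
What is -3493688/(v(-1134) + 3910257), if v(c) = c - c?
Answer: -3493688/3910257 ≈ -0.89347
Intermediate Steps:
v(c) = 0
-3493688/(v(-1134) + 3910257) = -3493688/(0 + 3910257) = -3493688/3910257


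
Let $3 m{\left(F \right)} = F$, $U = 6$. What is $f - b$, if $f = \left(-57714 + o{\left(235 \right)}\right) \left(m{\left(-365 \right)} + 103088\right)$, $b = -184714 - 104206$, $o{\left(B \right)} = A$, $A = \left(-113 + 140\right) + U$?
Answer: $-5938912153$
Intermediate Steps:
$m{\left(F \right)} = \frac{F}{3}$
$A = 33$ ($A = \left(-113 + 140\right) + 6 = 27 + 6 = 33$)
$o{\left(B \right)} = 33$
$b = -288920$ ($b = -184714 - 104206 = -288920$)
$f = -5939201073$ ($f = \left(-57714 + 33\right) \left(\frac{1}{3} \left(-365\right) + 103088\right) = - 57681 \left(- \frac{365}{3} + 103088\right) = \left(-57681\right) \frac{308899}{3} = -5939201073$)
$f - b = -5939201073 - -288920 = -5939201073 + 288920 = -5938912153$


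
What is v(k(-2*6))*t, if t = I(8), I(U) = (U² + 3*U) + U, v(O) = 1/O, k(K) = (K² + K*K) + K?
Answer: 8/23 ≈ 0.34783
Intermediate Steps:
k(K) = K + 2*K² (k(K) = (K² + K²) + K = 2*K² + K = K + 2*K²)
I(U) = U² + 4*U
t = 96 (t = 8*(4 + 8) = 8*12 = 96)
v(k(-2*6))*t = 96/((-2*6)*(1 + 2*(-2*6))) = 96/(-12*(1 + 2*(-12))) = 96/(-12*(1 - 24)) = 96/(-12*(-23)) = 96/276 = (1/276)*96 = 8/23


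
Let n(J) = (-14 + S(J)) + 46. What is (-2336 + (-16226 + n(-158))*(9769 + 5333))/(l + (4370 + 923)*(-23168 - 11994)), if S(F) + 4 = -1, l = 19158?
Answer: 122319817/93046654 ≈ 1.3146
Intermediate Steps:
S(F) = -5 (S(F) = -4 - 1 = -5)
n(J) = 27 (n(J) = (-14 - 5) + 46 = -19 + 46 = 27)
(-2336 + (-16226 + n(-158))*(9769 + 5333))/(l + (4370 + 923)*(-23168 - 11994)) = (-2336 + (-16226 + 27)*(9769 + 5333))/(19158 + (4370 + 923)*(-23168 - 11994)) = (-2336 - 16199*15102)/(19158 + 5293*(-35162)) = (-2336 - 244637298)/(19158 - 186112466) = -244639634/(-186093308) = -244639634*(-1/186093308) = 122319817/93046654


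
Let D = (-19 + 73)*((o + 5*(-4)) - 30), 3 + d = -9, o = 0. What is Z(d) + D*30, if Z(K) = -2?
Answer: -81002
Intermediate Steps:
d = -12 (d = -3 - 9 = -12)
D = -2700 (D = (-19 + 73)*((0 + 5*(-4)) - 30) = 54*((0 - 20) - 30) = 54*(-20 - 30) = 54*(-50) = -2700)
Z(d) + D*30 = -2 - 2700*30 = -2 - 81000 = -81002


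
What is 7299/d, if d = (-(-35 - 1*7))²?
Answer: 811/196 ≈ 4.1378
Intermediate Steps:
d = 1764 (d = (-(-35 - 7))² = (-1*(-42))² = 42² = 1764)
7299/d = 7299/1764 = 7299*(1/1764) = 811/196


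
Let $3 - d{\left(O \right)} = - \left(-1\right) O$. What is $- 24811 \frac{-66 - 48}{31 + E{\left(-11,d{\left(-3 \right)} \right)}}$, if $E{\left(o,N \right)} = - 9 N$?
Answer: $- \frac{2828454}{23} \approx -1.2298 \cdot 10^{5}$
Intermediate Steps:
$d{\left(O \right)} = 3 - O$ ($d{\left(O \right)} = 3 - - \left(-1\right) O = 3 - O$)
$- 24811 \frac{-66 - 48}{31 + E{\left(-11,d{\left(-3 \right)} \right)}} = - 24811 \frac{-66 - 48}{31 - 9 \left(3 - -3\right)} = - 24811 \left(- \frac{114}{31 - 9 \left(3 + 3\right)}\right) = - 24811 \left(- \frac{114}{31 - 54}\right) = - 24811 \left(- \frac{114}{-23}\right) = - 24811 \left(\left(-114\right) \left(- \frac{1}{23}\right)\right) = \left(-24811\right) \frac{114}{23} = - \frac{2828454}{23}$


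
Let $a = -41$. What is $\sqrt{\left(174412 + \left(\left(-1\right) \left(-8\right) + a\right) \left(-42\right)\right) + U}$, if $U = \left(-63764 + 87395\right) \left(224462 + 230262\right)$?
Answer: $\sqrt{10745758642} \approx 1.0366 \cdot 10^{5}$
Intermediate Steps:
$U = 10745582844$ ($U = 23631 \cdot 454724 = 10745582844$)
$\sqrt{\left(174412 + \left(\left(-1\right) \left(-8\right) + a\right) \left(-42\right)\right) + U} = \sqrt{\left(174412 + \left(\left(-1\right) \left(-8\right) - 41\right) \left(-42\right)\right) + 10745582844} = \sqrt{\left(174412 + \left(8 - 41\right) \left(-42\right)\right) + 10745582844} = \sqrt{\left(174412 - -1386\right) + 10745582844} = \sqrt{\left(174412 + 1386\right) + 10745582844} = \sqrt{175798 + 10745582844} = \sqrt{10745758642}$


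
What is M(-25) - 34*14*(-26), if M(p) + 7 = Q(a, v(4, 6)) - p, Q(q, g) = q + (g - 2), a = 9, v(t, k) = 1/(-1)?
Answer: 12400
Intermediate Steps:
v(t, k) = -1
Q(q, g) = -2 + g + q (Q(q, g) = q + (-2 + g) = -2 + g + q)
M(p) = -1 - p (M(p) = -7 + ((-2 - 1 + 9) - p) = -7 + (6 - p) = -1 - p)
M(-25) - 34*14*(-26) = (-1 - 1*(-25)) - 34*14*(-26) = (-1 + 25) - 476*(-26) = 24 + 12376 = 12400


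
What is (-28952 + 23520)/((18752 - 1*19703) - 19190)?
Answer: 5432/20141 ≈ 0.26970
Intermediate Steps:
(-28952 + 23520)/((18752 - 1*19703) - 19190) = -5432/((18752 - 19703) - 19190) = -5432/(-951 - 19190) = -5432/(-20141) = -5432*(-1/20141) = 5432/20141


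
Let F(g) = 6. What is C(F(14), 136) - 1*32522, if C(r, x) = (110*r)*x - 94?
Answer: 57144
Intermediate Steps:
C(r, x) = -94 + 110*r*x (C(r, x) = 110*r*x - 94 = -94 + 110*r*x)
C(F(14), 136) - 1*32522 = (-94 + 110*6*136) - 1*32522 = (-94 + 89760) - 32522 = 89666 - 32522 = 57144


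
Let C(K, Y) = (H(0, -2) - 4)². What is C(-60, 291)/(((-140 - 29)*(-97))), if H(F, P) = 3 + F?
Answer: 1/16393 ≈ 6.1002e-5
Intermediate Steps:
C(K, Y) = 1 (C(K, Y) = ((3 + 0) - 4)² = (3 - 4)² = (-1)² = 1)
C(-60, 291)/(((-140 - 29)*(-97))) = 1/((-140 - 29)*(-97)) = 1/(-169*(-97)) = 1/16393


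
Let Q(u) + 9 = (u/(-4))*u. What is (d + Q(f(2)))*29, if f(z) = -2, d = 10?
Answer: 0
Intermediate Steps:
Q(u) = -9 - u²/4 (Q(u) = -9 + (u/(-4))*u = -9 + (u*(-¼))*u = -9 + (-u/4)*u = -9 - u²/4)
(d + Q(f(2)))*29 = (10 + (-9 - ¼*(-2)²))*29 = (10 + (-9 - ¼*4))*29 = (10 + (-9 - 1))*29 = (10 - 10)*29 = 0*29 = 0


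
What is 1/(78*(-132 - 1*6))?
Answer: -1/10764 ≈ -9.2902e-5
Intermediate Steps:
1/(78*(-132 - 1*6)) = 1/(78*(-132 - 6)) = 1/(78*(-138)) = 1/(-10764) = -1/10764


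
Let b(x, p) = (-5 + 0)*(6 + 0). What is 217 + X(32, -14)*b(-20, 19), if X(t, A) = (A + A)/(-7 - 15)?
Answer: 1967/11 ≈ 178.82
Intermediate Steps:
b(x, p) = -30 (b(x, p) = -5*6 = -30)
X(t, A) = -A/11 (X(t, A) = (2*A)/(-22) = (2*A)*(-1/22) = -A/11)
217 + X(32, -14)*b(-20, 19) = 217 - 1/11*(-14)*(-30) = 217 + (14/11)*(-30) = 217 - 420/11 = 1967/11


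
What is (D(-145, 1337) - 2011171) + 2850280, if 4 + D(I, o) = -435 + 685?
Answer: 839355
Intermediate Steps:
D(I, o) = 246 (D(I, o) = -4 + (-435 + 685) = -4 + 250 = 246)
(D(-145, 1337) - 2011171) + 2850280 = (246 - 2011171) + 2850280 = -2010925 + 2850280 = 839355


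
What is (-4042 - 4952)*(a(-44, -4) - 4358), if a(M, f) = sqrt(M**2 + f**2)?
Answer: 39195852 - 35976*sqrt(122) ≈ 3.8798e+7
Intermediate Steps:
(-4042 - 4952)*(a(-44, -4) - 4358) = (-4042 - 4952)*(sqrt((-44)**2 + (-4)**2) - 4358) = -8994*(sqrt(1936 + 16) - 4358) = -8994*(sqrt(1952) - 4358) = -8994*(4*sqrt(122) - 4358) = -8994*(-4358 + 4*sqrt(122)) = 39195852 - 35976*sqrt(122)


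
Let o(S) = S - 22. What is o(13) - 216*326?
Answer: -70425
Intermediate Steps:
o(S) = -22 + S
o(13) - 216*326 = (-22 + 13) - 216*326 = -9 - 70416 = -70425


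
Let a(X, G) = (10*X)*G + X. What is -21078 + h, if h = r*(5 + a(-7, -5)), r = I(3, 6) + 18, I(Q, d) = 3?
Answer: -13770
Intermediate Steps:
a(X, G) = X + 10*G*X (a(X, G) = 10*G*X + X = X + 10*G*X)
r = 21 (r = 3 + 18 = 21)
h = 7308 (h = 21*(5 - 7*(1 + 10*(-5))) = 21*(5 - 7*(1 - 50)) = 21*(5 - 7*(-49)) = 21*(5 + 343) = 21*348 = 7308)
-21078 + h = -21078 + 7308 = -13770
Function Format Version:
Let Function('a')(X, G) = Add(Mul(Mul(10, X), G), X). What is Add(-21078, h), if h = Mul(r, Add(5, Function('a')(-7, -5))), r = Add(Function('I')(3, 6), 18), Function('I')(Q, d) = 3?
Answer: -13770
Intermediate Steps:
Function('a')(X, G) = Add(X, Mul(10, G, X)) (Function('a')(X, G) = Add(Mul(10, G, X), X) = Add(X, Mul(10, G, X)))
r = 21 (r = Add(3, 18) = 21)
h = 7308 (h = Mul(21, Add(5, Mul(-7, Add(1, Mul(10, -5))))) = Mul(21, Add(5, Mul(-7, Add(1, -50)))) = Mul(21, Add(5, Mul(-7, -49))) = Mul(21, Add(5, 343)) = Mul(21, 348) = 7308)
Add(-21078, h) = Add(-21078, 7308) = -13770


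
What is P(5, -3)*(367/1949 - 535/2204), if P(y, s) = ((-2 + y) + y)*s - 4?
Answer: 1636929/1073899 ≈ 1.5243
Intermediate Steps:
P(y, s) = -4 + s*(-2 + 2*y) (P(y, s) = (-2 + 2*y)*s - 4 = s*(-2 + 2*y) - 4 = -4 + s*(-2 + 2*y))
P(5, -3)*(367/1949 - 535/2204) = (-4 - 2*(-3) + 2*(-3)*5)*(367/1949 - 535/2204) = (-4 + 6 - 30)*(367*(1/1949) - 535*1/2204) = -28*(367/1949 - 535/2204) = -28*(-233847/4295596) = 1636929/1073899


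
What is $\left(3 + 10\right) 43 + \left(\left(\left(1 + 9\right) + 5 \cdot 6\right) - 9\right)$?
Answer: $590$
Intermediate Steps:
$\left(3 + 10\right) 43 + \left(\left(\left(1 + 9\right) + 5 \cdot 6\right) - 9\right) = 13 \cdot 43 + \left(\left(10 + 30\right) - 9\right) = 559 + \left(40 - 9\right) = 559 + 31 = 590$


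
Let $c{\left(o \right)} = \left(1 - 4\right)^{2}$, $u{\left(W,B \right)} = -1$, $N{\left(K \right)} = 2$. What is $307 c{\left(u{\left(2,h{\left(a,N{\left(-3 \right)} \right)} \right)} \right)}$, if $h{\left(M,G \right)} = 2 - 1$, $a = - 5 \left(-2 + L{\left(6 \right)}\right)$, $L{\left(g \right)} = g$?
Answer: $2763$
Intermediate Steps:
$a = -20$ ($a = - 5 \left(-2 + 6\right) = \left(-5\right) 4 = -20$)
$h{\left(M,G \right)} = 1$ ($h{\left(M,G \right)} = 2 - 1 = 1$)
$c{\left(o \right)} = 9$ ($c{\left(o \right)} = \left(-3\right)^{2} = 9$)
$307 c{\left(u{\left(2,h{\left(a,N{\left(-3 \right)} \right)} \right)} \right)} = 307 \cdot 9 = 2763$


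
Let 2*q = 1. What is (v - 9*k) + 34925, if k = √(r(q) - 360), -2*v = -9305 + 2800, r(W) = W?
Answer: 76355/2 - 9*I*√1438/2 ≈ 38178.0 - 170.64*I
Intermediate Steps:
q = ½ (q = (½)*1 = ½ ≈ 0.50000)
v = 6505/2 (v = -(-9305 + 2800)/2 = -½*(-6505) = 6505/2 ≈ 3252.5)
k = I*√1438/2 (k = √(½ - 360) = √(-719/2) = I*√1438/2 ≈ 18.96*I)
(v - 9*k) + 34925 = (6505/2 - 9*I*√1438/2) + 34925 = 76355/2 - 9*I*√1438/2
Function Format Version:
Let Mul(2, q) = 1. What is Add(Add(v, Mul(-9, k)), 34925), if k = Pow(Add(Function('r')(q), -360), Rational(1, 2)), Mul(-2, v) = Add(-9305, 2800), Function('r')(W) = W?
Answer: Add(Rational(76355, 2), Mul(Rational(-9, 2), I, Pow(1438, Rational(1, 2)))) ≈ Add(38178., Mul(-170.64, I))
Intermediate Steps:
q = Rational(1, 2) (q = Mul(Rational(1, 2), 1) = Rational(1, 2) ≈ 0.50000)
v = Rational(6505, 2) (v = Mul(Rational(-1, 2), Add(-9305, 2800)) = Mul(Rational(-1, 2), -6505) = Rational(6505, 2) ≈ 3252.5)
k = Mul(Rational(1, 2), I, Pow(1438, Rational(1, 2))) (k = Pow(Add(Rational(1, 2), -360), Rational(1, 2)) = Pow(Rational(-719, 2), Rational(1, 2)) = Mul(Rational(1, 2), I, Pow(1438, Rational(1, 2))) ≈ Mul(18.960, I))
Add(Add(v, Mul(-9, k)), 34925) = Add(Add(Rational(6505, 2), Mul(-9, Mul(Rational(1, 2), I, Pow(1438, Rational(1, 2))))), 34925) = Add(Add(Rational(6505, 2), Mul(Rational(-9, 2), I, Pow(1438, Rational(1, 2)))), 34925) = Add(Rational(76355, 2), Mul(Rational(-9, 2), I, Pow(1438, Rational(1, 2))))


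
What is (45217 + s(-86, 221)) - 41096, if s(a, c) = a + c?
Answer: 4256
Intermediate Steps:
(45217 + s(-86, 221)) - 41096 = (45217 + (-86 + 221)) - 41096 = (45217 + 135) - 41096 = 45352 - 41096 = 4256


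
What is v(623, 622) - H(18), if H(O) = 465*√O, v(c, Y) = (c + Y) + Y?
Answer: 1867 - 1395*√2 ≈ -105.83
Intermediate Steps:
v(c, Y) = c + 2*Y (v(c, Y) = (Y + c) + Y = c + 2*Y)
v(623, 622) - H(18) = (623 + 2*622) - 465*√18 = (623 + 1244) - 465*3*√2 = 1867 - 1395*√2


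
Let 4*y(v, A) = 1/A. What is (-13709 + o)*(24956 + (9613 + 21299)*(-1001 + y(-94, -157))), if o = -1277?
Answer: 72743944524520/157 ≈ 4.6334e+11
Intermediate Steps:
y(v, A) = 1/(4*A)
(-13709 + o)*(24956 + (9613 + 21299)*(-1001 + y(-94, -157))) = (-13709 - 1277)*(24956 + (9613 + 21299)*(-1001 + (¼)/(-157))) = -14986*(24956 + 30912*(-1001 + (¼)*(-1/157))) = -14986*(24956 + 30912*(-1001 - 1/628)) = -14986*(24956 + 30912*(-628629/628)) = -14986*(24956 - 4858044912/157) = -14986*(-4854126820/157) = 72743944524520/157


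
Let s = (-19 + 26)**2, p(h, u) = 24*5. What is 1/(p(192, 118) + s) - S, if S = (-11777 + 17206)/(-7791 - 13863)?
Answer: 939155/3659526 ≈ 0.25663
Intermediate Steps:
p(h, u) = 120
s = 49 (s = 7**2 = 49)
S = -5429/21654 (S = 5429/(-21654) = 5429*(-1/21654) = -5429/21654 ≈ -0.25072)
1/(p(192, 118) + s) - S = 1/(120 + 49) - 1*(-5429/21654) = 1/169 + 5429/21654 = 939155/3659526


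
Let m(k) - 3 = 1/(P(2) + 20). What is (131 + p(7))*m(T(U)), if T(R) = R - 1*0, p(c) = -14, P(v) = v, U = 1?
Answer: 7839/22 ≈ 356.32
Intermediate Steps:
T(R) = R (T(R) = R + 0 = R)
m(k) = 67/22 (m(k) = 3 + 1/(2 + 20) = 3 + 1/22 = 67/22)
(131 + p(7))*m(T(U)) = (131 - 14)*(67/22) = 117*(67/22) = 7839/22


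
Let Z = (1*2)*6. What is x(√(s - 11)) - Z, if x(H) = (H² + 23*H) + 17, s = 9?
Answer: 3 + 23*I*√2 ≈ 3.0 + 32.527*I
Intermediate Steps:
x(H) = 17 + H² + 23*H
Z = 12 (Z = 2*6 = 12)
x(√(s - 11)) - Z = (17 + (√(9 - 11))² + 23*√(9 - 11)) - 1*12 = (17 + (√(-2))² + 23*√(-2)) - 12 = (17 + (I*√2)² + 23*(I*√2)) - 12 = (17 - 2 + 23*I*√2) - 12 = (15 + 23*I*√2) - 12 = 3 + 23*I*√2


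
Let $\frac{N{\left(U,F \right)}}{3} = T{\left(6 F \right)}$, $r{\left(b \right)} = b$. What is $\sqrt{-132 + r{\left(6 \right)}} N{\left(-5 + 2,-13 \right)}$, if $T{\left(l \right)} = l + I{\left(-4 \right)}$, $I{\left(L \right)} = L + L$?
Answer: $- 774 i \sqrt{14} \approx - 2896.0 i$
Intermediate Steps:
$I{\left(L \right)} = 2 L$
$T{\left(l \right)} = -8 + l$ ($T{\left(l \right)} = l + 2 \left(-4\right) = l - 8 = -8 + l$)
$N{\left(U,F \right)} = -24 + 18 F$ ($N{\left(U,F \right)} = 3 \left(-8 + 6 F\right) = -24 + 18 F$)
$\sqrt{-132 + r{\left(6 \right)}} N{\left(-5 + 2,-13 \right)} = \sqrt{-132 + 6} \left(-24 + 18 \left(-13\right)\right) = \sqrt{-126} \left(-24 - 234\right) = 3 i \sqrt{14} \left(-258\right) = - 774 i \sqrt{14}$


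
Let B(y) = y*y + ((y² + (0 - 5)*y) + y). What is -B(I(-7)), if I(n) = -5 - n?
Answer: 0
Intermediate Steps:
B(y) = -4*y + 2*y² (B(y) = y² + ((y² - 5*y) + y) = y² + (y² - 4*y) = -4*y + 2*y²)
-B(I(-7)) = -2*(-5 - 1*(-7))*(-2 + (-5 - 1*(-7))) = -2*(-5 + 7)*(-2 + (-5 + 7)) = -2*2*(-2 + 2) = -2*2*0 = -1*0 = 0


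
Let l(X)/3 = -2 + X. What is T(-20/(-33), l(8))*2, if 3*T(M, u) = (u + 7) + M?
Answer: 1690/99 ≈ 17.071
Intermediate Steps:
l(X) = -6 + 3*X (l(X) = 3*(-2 + X) = -6 + 3*X)
T(M, u) = 7/3 + M/3 + u/3 (T(M, u) = ((u + 7) + M)/3 = ((7 + u) + M)/3 = (7 + M + u)/3 = 7/3 + M/3 + u/3)
T(-20/(-33), l(8))*2 = (7/3 + (-20/(-33))/3 + (-6 + 3*8)/3)*2 = (7/3 + (-20*(-1/33))/3 + (-6 + 24)/3)*2 = (7/3 + (⅓)*(20/33) + (⅓)*18)*2 = (7/3 + 20/99 + 6)*2 = (845/99)*2 = 1690/99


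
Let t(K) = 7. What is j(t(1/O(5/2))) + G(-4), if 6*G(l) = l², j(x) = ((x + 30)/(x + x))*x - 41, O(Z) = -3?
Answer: -119/6 ≈ -19.833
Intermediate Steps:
j(x) = -26 + x/2 (j(x) = ((30 + x)/((2*x)))*x - 41 = ((30 + x)*(1/(2*x)))*x - 41 = ((30 + x)/(2*x))*x - 41 = (15 + x/2) - 41 = -26 + x/2)
G(l) = l²/6
j(t(1/O(5/2))) + G(-4) = (-26 + (½)*7) + (⅙)*(-4)² = (-26 + 7/2) + (⅙)*16 = -45/2 + 8/3 = -119/6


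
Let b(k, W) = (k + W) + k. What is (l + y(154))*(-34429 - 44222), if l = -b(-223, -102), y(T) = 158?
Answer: -55527606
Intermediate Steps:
b(k, W) = W + 2*k (b(k, W) = (W + k) + k = W + 2*k)
l = 548 (l = -(-102 + 2*(-223)) = -(-102 - 446) = -1*(-548) = 548)
(l + y(154))*(-34429 - 44222) = (548 + 158)*(-34429 - 44222) = 706*(-78651) = -55527606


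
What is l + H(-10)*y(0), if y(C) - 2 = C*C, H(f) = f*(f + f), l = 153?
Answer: 553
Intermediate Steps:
H(f) = 2*f² (H(f) = f*(2*f) = 2*f²)
y(C) = 2 + C² (y(C) = 2 + C*C = 2 + C²)
l + H(-10)*y(0) = 153 + (2*(-10)²)*(2 + 0²) = 153 + (2*100)*(2 + 0) = 153 + 200*2 = 153 + 400 = 553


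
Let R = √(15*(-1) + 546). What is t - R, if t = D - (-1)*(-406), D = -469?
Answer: -875 - 3*√59 ≈ -898.04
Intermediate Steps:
t = -875 (t = -469 - (-1)*(-406) = -469 - 1*406 = -469 - 406 = -875)
R = 3*√59 (R = √(-15 + 546) = √531 = 3*√59 ≈ 23.043)
t - R = -875 - 3*√59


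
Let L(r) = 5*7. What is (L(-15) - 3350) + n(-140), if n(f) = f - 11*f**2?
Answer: -219055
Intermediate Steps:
L(r) = 35
(L(-15) - 3350) + n(-140) = (35 - 3350) - 140*(1 - 11*(-140)) = -3315 - 140*(1 + 1540) = -3315 - 140*1541 = -3315 - 215740 = -219055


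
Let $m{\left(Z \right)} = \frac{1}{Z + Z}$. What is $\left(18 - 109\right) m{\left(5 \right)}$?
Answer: $- \frac{91}{10} \approx -9.1$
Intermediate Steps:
$m{\left(Z \right)} = \frac{1}{2 Z}$
$\left(18 - 109\right) m{\left(5 \right)} = \left(18 - 109\right) \frac{1}{2 \cdot 5} = - 91 \cdot \frac{1}{2} \cdot \frac{1}{5} = \left(-91\right) \frac{1}{10} = - \frac{91}{10}$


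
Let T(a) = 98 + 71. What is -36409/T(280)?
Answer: -36409/169 ≈ -215.44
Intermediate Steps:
T(a) = 169
-36409/T(280) = -36409/169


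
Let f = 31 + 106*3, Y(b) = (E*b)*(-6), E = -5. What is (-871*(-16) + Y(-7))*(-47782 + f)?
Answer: -651065358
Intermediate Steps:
Y(b) = 30*b (Y(b) = -5*b*(-6) = 30*b)
f = 349 (f = 31 + 318 = 349)
(-871*(-16) + Y(-7))*(-47782 + f) = (-871*(-16) + 30*(-7))*(-47782 + 349) = (13936 - 210)*(-47433) = 13726*(-47433) = -651065358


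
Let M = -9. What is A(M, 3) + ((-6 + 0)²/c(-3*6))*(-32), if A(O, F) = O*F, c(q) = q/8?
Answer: 485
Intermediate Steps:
c(q) = q/8 (c(q) = q*(⅛) = q/8)
A(O, F) = F*O
A(M, 3) + ((-6 + 0)²/c(-3*6))*(-32) = 3*(-9) + ((-6 + 0)²/(((-3*6)/8)))*(-32) = -27 + ((-6)²/(((⅛)*(-18))))*(-32) = -27 + (36/(-9/4))*(-32) = -27 + (36*(-4/9))*(-32) = -27 - 16*(-32) = -27 + 512 = 485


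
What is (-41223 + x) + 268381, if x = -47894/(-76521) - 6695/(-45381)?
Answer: 262943814411289/1157533167 ≈ 2.2716e+5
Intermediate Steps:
x = 895261903/1157533167 (x = -47894*(-1/76521) - 6695*(-1/45381) = 47894/76521 + 6695/45381 = 895261903/1157533167 ≈ 0.77342)
(-41223 + x) + 268381 = (-41223 + 895261903/1157533167) + 268381 = -47716094481338/1157533167 + 268381 = 262943814411289/1157533167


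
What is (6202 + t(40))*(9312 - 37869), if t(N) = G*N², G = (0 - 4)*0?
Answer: -177110514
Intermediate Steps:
G = 0 (G = -4*0 = 0)
t(N) = 0 (t(N) = 0*N² = 0)
(6202 + t(40))*(9312 - 37869) = (6202 + 0)*(9312 - 37869) = 6202*(-28557) = -177110514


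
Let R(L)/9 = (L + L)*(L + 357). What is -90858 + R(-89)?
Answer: -520194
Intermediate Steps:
R(L) = 18*L*(357 + L) (R(L) = 9*((L + L)*(L + 357)) = 9*((2*L)*(357 + L)) = 9*(2*L*(357 + L)) = 18*L*(357 + L))
-90858 + R(-89) = -90858 + 18*(-89)*(357 - 89) = -90858 + 18*(-89)*268 = -90858 - 429336 = -520194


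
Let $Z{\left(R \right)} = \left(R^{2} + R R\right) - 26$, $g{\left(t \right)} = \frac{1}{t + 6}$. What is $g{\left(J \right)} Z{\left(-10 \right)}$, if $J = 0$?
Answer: $29$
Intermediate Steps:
$g{\left(t \right)} = \frac{1}{6 + t}$
$Z{\left(R \right)} = -26 + 2 R^{2}$ ($Z{\left(R \right)} = \left(R^{2} + R^{2}\right) - 26 = 2 R^{2} - 26 = -26 + 2 R^{2}$)
$g{\left(J \right)} Z{\left(-10 \right)} = \frac{-26 + 2 \left(-10\right)^{2}}{6 + 0} = \frac{-26 + 2 \cdot 100}{6} = \frac{-26 + 200}{6} = \frac{1}{6} \cdot 174 = 29$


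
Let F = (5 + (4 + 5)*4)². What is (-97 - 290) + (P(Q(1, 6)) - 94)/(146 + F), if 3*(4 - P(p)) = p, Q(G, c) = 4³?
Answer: -2121481/5481 ≈ -387.06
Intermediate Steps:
Q(G, c) = 64
P(p) = 4 - p/3
F = 1681 (F = (5 + 9*4)² = (5 + 36)² = 41² = 1681)
(-97 - 290) + (P(Q(1, 6)) - 94)/(146 + F) = (-97 - 290) + ((4 - ⅓*64) - 94)/(146 + 1681) = -387 + ((4 - 64/3) - 94)/1827 = -387 + (-52/3 - 94)*(1/1827) = -387 - 334/3*1/1827 = -387 - 334/5481 = -2121481/5481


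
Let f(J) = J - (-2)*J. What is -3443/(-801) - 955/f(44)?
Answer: -103493/35244 ≈ -2.9365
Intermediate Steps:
f(J) = 3*J (f(J) = J + 2*J = 3*J)
-3443/(-801) - 955/f(44) = -3443/(-801) - 955/(3*44) = -3443*(-1/801) - 955/132 = 3443/801 - 955*1/132 = 3443/801 - 955/132 = -103493/35244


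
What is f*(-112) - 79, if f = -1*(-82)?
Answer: -9263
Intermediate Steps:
f = 82
f*(-112) - 79 = 82*(-112) - 79 = -9184 - 79 = -9263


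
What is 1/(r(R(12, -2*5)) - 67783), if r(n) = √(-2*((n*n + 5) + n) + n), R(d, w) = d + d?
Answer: -67783/4594536275 - I*√1186/4594536275 ≈ -1.4753e-5 - 7.4955e-9*I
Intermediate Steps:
R(d, w) = 2*d
r(n) = √(-10 - n - 2*n²) (r(n) = √(-2*((n² + 5) + n) + n) = √(-2*((5 + n²) + n) + n) = √(-2*(5 + n + n²) + n) = √((-10 - 2*n - 2*n²) + n) = √(-10 - n - 2*n²))
1/(r(R(12, -2*5)) - 67783) = 1/(√(-10 - 2*12 - 2*(2*12)²) - 67783) = 1/(√(-10 - 1*24 - 2*24²) - 67783) = 1/(√(-10 - 24 - 2*576) - 67783) = 1/(√(-10 - 24 - 1152) - 67783) = 1/(√(-1186) - 67783) = 1/(I*√1186 - 67783) = 1/(-67783 + I*√1186)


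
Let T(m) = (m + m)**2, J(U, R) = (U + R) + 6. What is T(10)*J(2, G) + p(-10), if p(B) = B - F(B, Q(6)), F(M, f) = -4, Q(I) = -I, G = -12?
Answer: -1606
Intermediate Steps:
J(U, R) = 6 + R + U (J(U, R) = (R + U) + 6 = 6 + R + U)
p(B) = 4 + B (p(B) = B - 1*(-4) = B + 4 = 4 + B)
T(m) = 4*m**2 (T(m) = (2*m)**2 = 4*m**2)
T(10)*J(2, G) + p(-10) = (4*10**2)*(6 - 12 + 2) + (4 - 10) = (4*100)*(-4) - 6 = 400*(-4) - 6 = -1600 - 6 = -1606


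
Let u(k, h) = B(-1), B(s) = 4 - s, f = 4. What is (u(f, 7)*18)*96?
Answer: 8640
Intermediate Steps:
u(k, h) = 5 (u(k, h) = 4 - 1*(-1) = 4 + 1 = 5)
(u(f, 7)*18)*96 = (5*18)*96 = 90*96 = 8640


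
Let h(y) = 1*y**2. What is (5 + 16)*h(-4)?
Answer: 336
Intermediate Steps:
h(y) = y**2
(5 + 16)*h(-4) = (5 + 16)*(-4)**2 = 21*16 = 336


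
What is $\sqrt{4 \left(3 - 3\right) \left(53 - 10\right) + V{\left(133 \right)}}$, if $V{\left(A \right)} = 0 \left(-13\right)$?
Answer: $0$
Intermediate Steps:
$V{\left(A \right)} = 0$
$\sqrt{4 \left(3 - 3\right) \left(53 - 10\right) + V{\left(133 \right)}} = \sqrt{4 \left(3 - 3\right) \left(53 - 10\right) + 0} = \sqrt{4 \cdot 0 \cdot 43 + 0} = \sqrt{0 \cdot 43 + 0} = \sqrt{0 + 0} = \sqrt{0} = 0$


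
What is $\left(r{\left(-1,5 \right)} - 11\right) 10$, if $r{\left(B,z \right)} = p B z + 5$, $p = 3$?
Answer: $-210$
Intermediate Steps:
$r{\left(B,z \right)} = 5 + 3 B z$ ($r{\left(B,z \right)} = 3 B z + 5 = 5 + 3 B z$)
$\left(r{\left(-1,5 \right)} - 11\right) 10 = \left(\left(5 + 3 \left(-1\right) 5\right) - 11\right) 10 = \left(\left(5 - 15\right) - 11\right) 10 = \left(-10 - 11\right) 10 = \left(-21\right) 10 = -210$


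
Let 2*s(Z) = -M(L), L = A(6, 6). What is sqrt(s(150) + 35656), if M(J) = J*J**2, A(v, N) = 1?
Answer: sqrt(142622)/2 ≈ 188.83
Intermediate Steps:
L = 1
M(J) = J**3
s(Z) = -1/2 (s(Z) = (-1*1**3)/2 = (-1*1)/2 = (1/2)*(-1) = -1/2)
sqrt(s(150) + 35656) = sqrt(-1/2 + 35656) = sqrt(71311/2) = sqrt(142622)/2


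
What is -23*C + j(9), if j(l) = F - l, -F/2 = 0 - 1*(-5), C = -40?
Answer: 901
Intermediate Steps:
F = -10 (F = -2*(0 - 1*(-5)) = -2*(0 + 5) = -2*5 = -10)
j(l) = -10 - l
-23*C + j(9) = -23*(-40) + (-10 - 1*9) = 920 + (-10 - 9) = 920 - 19 = 901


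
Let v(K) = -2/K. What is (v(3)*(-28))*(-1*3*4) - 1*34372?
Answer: -34596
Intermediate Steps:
(v(3)*(-28))*(-1*3*4) - 1*34372 = (-2/3*(-28))*(-1*3*4) - 1*34372 = (-2*⅓*(-28))*(-3*4) - 34372 = -⅔*(-28)*(-12) - 34372 = (56/3)*(-12) - 34372 = -224 - 34372 = -34596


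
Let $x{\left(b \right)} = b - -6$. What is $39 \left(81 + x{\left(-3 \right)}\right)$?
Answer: $3276$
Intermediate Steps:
$x{\left(b \right)} = 6 + b$ ($x{\left(b \right)} = b + 6 = 6 + b$)
$39 \left(81 + x{\left(-3 \right)}\right) = 39 \left(81 + \left(6 - 3\right)\right) = 39 \left(81 + 3\right) = 39 \cdot 84 = 3276$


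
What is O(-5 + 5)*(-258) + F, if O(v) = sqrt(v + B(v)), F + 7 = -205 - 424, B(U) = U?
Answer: -636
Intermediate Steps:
F = -636 (F = -7 + (-205 - 424) = -7 - 629 = -636)
O(v) = sqrt(2)*sqrt(v) (O(v) = sqrt(v + v) = sqrt(2*v) = sqrt(2)*sqrt(v))
O(-5 + 5)*(-258) + F = (sqrt(2)*sqrt(-5 + 5))*(-258) - 636 = (sqrt(2)*sqrt(0))*(-258) - 636 = (sqrt(2)*0)*(-258) - 636 = 0*(-258) - 636 = 0 - 636 = -636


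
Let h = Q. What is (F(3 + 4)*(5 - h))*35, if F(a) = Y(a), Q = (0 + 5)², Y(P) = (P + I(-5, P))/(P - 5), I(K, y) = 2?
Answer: -3150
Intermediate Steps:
Y(P) = (2 + P)/(-5 + P) (Y(P) = (P + 2)/(P - 5) = (2 + P)/(-5 + P))
Q = 25 (Q = 5² = 25)
F(a) = (2 + a)/(-5 + a)
h = 25
(F(3 + 4)*(5 - h))*35 = (((2 + (3 + 4))/(-5 + (3 + 4)))*(5 - 1*25))*35 = (((2 + 7)/(-5 + 7))*(5 - 25))*35 = ((9/2)*(-20))*35 = -90*35 = -3150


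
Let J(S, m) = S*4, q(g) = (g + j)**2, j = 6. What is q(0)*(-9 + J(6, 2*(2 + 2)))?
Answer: 540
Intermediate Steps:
q(g) = (6 + g)**2 (q(g) = (g + 6)**2 = (6 + g)**2)
J(S, m) = 4*S
q(0)*(-9 + J(6, 2*(2 + 2))) = (6 + 0)**2*(-9 + 4*6) = 6**2*(-9 + 24) = 36*15 = 540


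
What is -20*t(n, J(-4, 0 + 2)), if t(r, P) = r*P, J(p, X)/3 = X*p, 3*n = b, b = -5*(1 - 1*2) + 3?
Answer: 1280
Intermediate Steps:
b = 8 (b = -5*(1 - 2) + 3 = -5*(-1) + 3 = 5 + 3 = 8)
n = 8/3 (n = (⅓)*8 = 8/3 ≈ 2.6667)
J(p, X) = 3*X*p (J(p, X) = 3*(X*p) = 3*X*p)
t(r, P) = P*r
-20*t(n, J(-4, 0 + 2)) = -20*3*(0 + 2)*(-4)*8/3 = -20*3*2*(-4)*8/3 = -(-480)*8/3 = -20*(-64) = 1280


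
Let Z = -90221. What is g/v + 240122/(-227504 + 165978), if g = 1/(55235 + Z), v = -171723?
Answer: -721314587282795/184821054709914 ≈ -3.9028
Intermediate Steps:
g = -1/34986 (g = 1/(55235 - 90221) = 1/(-34986) = -1/34986 ≈ -2.8583e-5)
g/v + 240122/(-227504 + 165978) = -1/34986/(-171723) + 240122/(-227504 + 165978) = -1/34986*(-1/171723) + 240122/(-61526) = 1/6007900878 + 240122*(-1/61526) = 1/6007900878 - 120061/30763 = -721314587282795/184821054709914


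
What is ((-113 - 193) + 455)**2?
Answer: 22201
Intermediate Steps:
((-113 - 193) + 455)**2 = (-306 + 455)**2 = 149**2 = 22201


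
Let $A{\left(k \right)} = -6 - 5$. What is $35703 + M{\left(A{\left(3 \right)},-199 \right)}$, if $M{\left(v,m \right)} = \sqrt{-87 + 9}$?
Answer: $35703 + i \sqrt{78} \approx 35703.0 + 8.8318 i$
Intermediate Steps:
$A{\left(k \right)} = -11$ ($A{\left(k \right)} = -6 - 5 = -11$)
$M{\left(v,m \right)} = i \sqrt{78}$ ($M{\left(v,m \right)} = \sqrt{-78} = i \sqrt{78}$)
$35703 + M{\left(A{\left(3 \right)},-199 \right)} = 35703 + i \sqrt{78}$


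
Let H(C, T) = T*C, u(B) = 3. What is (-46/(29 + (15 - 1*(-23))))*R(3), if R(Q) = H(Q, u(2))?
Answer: -414/67 ≈ -6.1791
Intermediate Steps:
H(C, T) = C*T
R(Q) = 3*Q (R(Q) = Q*3 = 3*Q)
(-46/(29 + (15 - 1*(-23))))*R(3) = (-46/(29 + (15 - 1*(-23))))*(3*3) = (-46/(29 + (15 + 23)))*9 = (-46/(29 + 38))*9 = (-46/67)*9 = ((1/67)*(-46))*9 = -46/67*9 = -414/67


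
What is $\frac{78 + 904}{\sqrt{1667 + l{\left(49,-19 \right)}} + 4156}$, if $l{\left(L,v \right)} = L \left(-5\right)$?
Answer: $\frac{2040596}{8635457} - \frac{1473 \sqrt{158}}{8635457} \approx 0.23416$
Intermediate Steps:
$l{\left(L,v \right)} = - 5 L$
$\frac{78 + 904}{\sqrt{1667 + l{\left(49,-19 \right)}} + 4156} = \frac{78 + 904}{\sqrt{1667 - 245} + 4156} = \frac{982}{\sqrt{1667 - 245} + 4156} = \frac{982}{\sqrt{1422} + 4156} = \frac{982}{3 \sqrt{158} + 4156} = \frac{982}{4156 + 3 \sqrt{158}}$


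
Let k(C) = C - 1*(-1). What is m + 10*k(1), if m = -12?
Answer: 8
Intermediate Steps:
k(C) = 1 + C (k(C) = C + 1 = 1 + C)
m + 10*k(1) = -12 + 10*(1 + 1) = -12 + 10*2 = -12 + 20 = 8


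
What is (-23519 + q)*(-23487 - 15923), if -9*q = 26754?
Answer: 3132109750/3 ≈ 1.0440e+9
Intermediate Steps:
q = -8918/3 (q = -⅑*26754 = -8918/3 ≈ -2972.7)
(-23519 + q)*(-23487 - 15923) = (-23519 - 8918/3)*(-23487 - 15923) = -79475/3*(-39410) = 3132109750/3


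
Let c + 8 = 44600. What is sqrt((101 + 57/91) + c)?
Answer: 4*sqrt(23131745)/91 ≈ 211.41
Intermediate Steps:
c = 44592 (c = -8 + 44600 = 44592)
sqrt((101 + 57/91) + c) = sqrt((101 + 57/91) + 44592) = sqrt(9248/91 + 44592) = sqrt(4067120/91) = 4*sqrt(23131745)/91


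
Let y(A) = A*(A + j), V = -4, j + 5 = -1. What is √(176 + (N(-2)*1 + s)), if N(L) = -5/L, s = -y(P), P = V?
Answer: √554/2 ≈ 11.769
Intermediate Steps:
j = -6 (j = -5 - 1 = -6)
P = -4
y(A) = A*(-6 + A) (y(A) = A*(A - 6) = A*(-6 + A))
s = -40 (s = -(-4)*(-6 - 4) = -(-4)*(-10) = -1*40 = -40)
√(176 + (N(-2)*1 + s)) = √(176 + (-5/(-2)*1 - 40)) = √(176 + (-5*(-½)*1 - 40)) = √(176 + ((5/2)*1 - 40)) = √(176 + (5/2 - 40)) = √(176 - 75/2) = √(277/2) = √554/2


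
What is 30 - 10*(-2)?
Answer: 50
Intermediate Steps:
30 - 10*(-2) = 30 + 20 = 50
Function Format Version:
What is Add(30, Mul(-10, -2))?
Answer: 50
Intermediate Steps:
Add(30, Mul(-10, -2)) = Add(30, 20) = 50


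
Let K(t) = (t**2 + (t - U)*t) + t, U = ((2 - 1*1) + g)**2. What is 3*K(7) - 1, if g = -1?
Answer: 314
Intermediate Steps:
U = 0 (U = ((2 - 1*1) - 1)**2 = ((2 - 1) - 1)**2 = (1 - 1)**2 = 0**2 = 0)
K(t) = t + 2*t**2 (K(t) = (t**2 + (t - 1*0)*t) + t = (t**2 + (t + 0)*t) + t = (t**2 + t*t) + t = (t**2 + t**2) + t = 2*t**2 + t = t + 2*t**2)
3*K(7) - 1 = 3*(7*(1 + 2*7)) - 1 = 3*(7*(1 + 14)) - 1 = 3*(7*15) - 1 = 3*105 - 1 = 315 - 1 = 314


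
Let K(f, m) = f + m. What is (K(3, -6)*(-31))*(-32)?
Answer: -2976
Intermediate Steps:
(K(3, -6)*(-31))*(-32) = ((3 - 6)*(-31))*(-32) = -3*(-31)*(-32) = 93*(-32) = -2976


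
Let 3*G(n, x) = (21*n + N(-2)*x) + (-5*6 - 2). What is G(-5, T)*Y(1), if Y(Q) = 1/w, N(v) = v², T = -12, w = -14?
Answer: 185/42 ≈ 4.4048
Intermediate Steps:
Y(Q) = -1/14 (Y(Q) = 1/(-14) = -1/14)
G(n, x) = -32/3 + 7*n + 4*x/3 (G(n, x) = ((21*n + (-2)²*x) + (-5*6 - 2))/3 = ((21*n + 4*x) + (-30 - 2))/3 = ((4*x + 21*n) - 32)/3 = (-32 + 4*x + 21*n)/3 = -32/3 + 7*n + 4*x/3)
G(-5, T)*Y(1) = (-32/3 + 7*(-5) + (4/3)*(-12))*(-1/14) = (-32/3 - 35 - 16)*(-1/14) = -185/3*(-1/14) = 185/42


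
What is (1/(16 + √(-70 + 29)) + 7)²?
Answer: 2*(-5380*I + 791*√41)/(-215*I + 32*√41) ≈ 49.757 - 0.30415*I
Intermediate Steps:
(1/(16 + √(-70 + 29)) + 7)² = (1/(16 + √(-41)) + 7)² = (1/(16 + I*√41) + 7)² = (7 + 1/(16 + I*√41))²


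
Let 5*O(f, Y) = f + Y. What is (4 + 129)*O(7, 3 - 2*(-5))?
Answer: 532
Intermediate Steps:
O(f, Y) = Y/5 + f/5 (O(f, Y) = (f + Y)/5 = (Y + f)/5 = Y/5 + f/5)
(4 + 129)*O(7, 3 - 2*(-5)) = (4 + 129)*((3 - 2*(-5))/5 + (1/5)*7) = 133*((3 + 10)/5 + 7/5) = 133*((1/5)*13 + 7/5) = 133*(13/5 + 7/5) = 133*4 = 532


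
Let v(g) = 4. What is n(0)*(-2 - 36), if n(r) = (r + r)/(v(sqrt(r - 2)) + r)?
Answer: 0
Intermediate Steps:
n(r) = 2*r/(4 + r) (n(r) = (r + r)/(4 + r) = (2*r)/(4 + r) = 2*r/(4 + r))
n(0)*(-2 - 36) = (2*0/(4 + 0))*(-2 - 36) = (2*0/4)*(-38) = (2*0*(1/4))*(-38) = 0*(-38) = 0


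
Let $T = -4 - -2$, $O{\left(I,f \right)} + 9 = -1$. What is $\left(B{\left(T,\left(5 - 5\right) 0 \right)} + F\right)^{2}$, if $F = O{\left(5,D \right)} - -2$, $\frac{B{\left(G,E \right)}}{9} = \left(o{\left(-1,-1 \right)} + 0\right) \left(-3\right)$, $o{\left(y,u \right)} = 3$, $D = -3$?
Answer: $7921$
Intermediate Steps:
$O{\left(I,f \right)} = -10$ ($O{\left(I,f \right)} = -9 - 1 = -10$)
$T = -2$ ($T = -4 + 2 = -2$)
$B{\left(G,E \right)} = -81$ ($B{\left(G,E \right)} = 9 \left(3 + 0\right) \left(-3\right) = 9 \cdot 3 \left(-3\right) = 9 \left(-9\right) = -81$)
$F = -8$ ($F = -10 - -2 = -10 + 2 = -8$)
$\left(B{\left(T,\left(5 - 5\right) 0 \right)} + F\right)^{2} = \left(-81 - 8\right)^{2} = \left(-89\right)^{2} = 7921$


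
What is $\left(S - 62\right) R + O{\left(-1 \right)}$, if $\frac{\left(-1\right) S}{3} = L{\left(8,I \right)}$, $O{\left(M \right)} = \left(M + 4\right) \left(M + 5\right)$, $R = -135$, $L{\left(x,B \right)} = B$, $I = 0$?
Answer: $8382$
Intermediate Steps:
$O{\left(M \right)} = \left(4 + M\right) \left(5 + M\right)$
$S = 0$ ($S = \left(-3\right) 0 = 0$)
$\left(S - 62\right) R + O{\left(-1 \right)} = \left(0 - 62\right) \left(-135\right) + \left(20 + \left(-1\right)^{2} + 9 \left(-1\right)\right) = \left(0 - 62\right) \left(-135\right) + \left(20 + 1 - 9\right) = \left(-62\right) \left(-135\right) + 12 = 8370 + 12 = 8382$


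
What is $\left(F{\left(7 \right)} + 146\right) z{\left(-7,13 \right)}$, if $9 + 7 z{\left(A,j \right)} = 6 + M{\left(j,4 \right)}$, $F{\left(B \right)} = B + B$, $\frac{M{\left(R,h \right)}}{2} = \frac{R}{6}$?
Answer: $\frac{640}{21} \approx 30.476$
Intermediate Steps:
$M{\left(R,h \right)} = \frac{R}{3}$ ($M{\left(R,h \right)} = 2 \frac{R}{6} = \frac{R}{3}$)
$F{\left(B \right)} = 2 B$
$z{\left(A,j \right)} = - \frac{3}{7} + \frac{j}{21}$ ($z{\left(A,j \right)} = - \frac{9}{7} + \frac{6 + \frac{j}{3}}{7} = - \frac{9}{7} + \left(\frac{6}{7} + \frac{j}{21}\right) = - \frac{3}{7} + \frac{j}{21}$)
$\left(F{\left(7 \right)} + 146\right) z{\left(-7,13 \right)} = \left(2 \cdot 7 + 146\right) \left(- \frac{3}{7} + \frac{1}{21} \cdot 13\right) = \left(14 + 146\right) \left(- \frac{3}{7} + \frac{13}{21}\right) = 160 \cdot \frac{4}{21} = \frac{640}{21}$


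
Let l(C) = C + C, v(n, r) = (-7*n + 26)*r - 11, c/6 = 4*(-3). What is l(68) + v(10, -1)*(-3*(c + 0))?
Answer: 7264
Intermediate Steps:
c = -72 (c = 6*(4*(-3)) = 6*(-12) = -72)
v(n, r) = -11 + r*(26 - 7*n) (v(n, r) = (26 - 7*n)*r - 11 = r*(26 - 7*n) - 11 = -11 + r*(26 - 7*n))
l(C) = 2*C
l(68) + v(10, -1)*(-3*(c + 0)) = 2*68 + (-11 + 26*(-1) - 7*10*(-1))*(-3*(-72 + 0)) = 136 + (-11 - 26 + 70)*(-3*(-72)) = 136 + 33*216 = 136 + 7128 = 7264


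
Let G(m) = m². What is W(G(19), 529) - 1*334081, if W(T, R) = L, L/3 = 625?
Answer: -332206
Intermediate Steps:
L = 1875 (L = 3*625 = 1875)
W(T, R) = 1875
W(G(19), 529) - 1*334081 = 1875 - 1*334081 = 1875 - 334081 = -332206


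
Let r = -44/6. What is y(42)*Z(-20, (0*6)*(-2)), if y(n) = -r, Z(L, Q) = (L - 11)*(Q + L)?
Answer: 13640/3 ≈ 4546.7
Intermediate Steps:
r = -22/3 (r = -44*⅙ = -22/3 ≈ -7.3333)
Z(L, Q) = (-11 + L)*(L + Q)
y(n) = 22/3 (y(n) = -1*(-22/3) = 22/3)
y(42)*Z(-20, (0*6)*(-2)) = 22*((-20)² - 11*(-20) - 11*0*6*(-2) - 20*0*6*(-2))/3 = 22*(400 + 220 - 0*(-2) - 0*(-2))/3 = 22*(400 + 220 - 11*0 - 20*0)/3 = 22*(400 + 220 + 0 + 0)/3 = (22/3)*620 = 13640/3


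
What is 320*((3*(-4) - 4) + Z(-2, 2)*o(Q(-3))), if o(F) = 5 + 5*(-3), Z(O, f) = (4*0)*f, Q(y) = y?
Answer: -5120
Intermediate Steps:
Z(O, f) = 0 (Z(O, f) = 0*f = 0)
o(F) = -10 (o(F) = 5 - 15 = -10)
320*((3*(-4) - 4) + Z(-2, 2)*o(Q(-3))) = 320*((3*(-4) - 4) + 0*(-10)) = 320*((-12 - 4) + 0) = 320*(-16 + 0) = 320*(-16) = -5120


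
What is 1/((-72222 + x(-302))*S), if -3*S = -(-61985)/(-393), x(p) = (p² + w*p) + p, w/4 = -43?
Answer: 1179/4377628640 ≈ 2.6932e-7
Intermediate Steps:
w = -172 (w = 4*(-43) = -172)
x(p) = p² - 171*p (x(p) = (p² - 172*p) + p = p² - 171*p)
S = 61985/1179 (S = -(-23)*(-2695/(-393))/3 = -(-23)*(-2695*(-1/393))/3 = -(-23)*2695/(3*393) = -⅓*(-61985/393) = 61985/1179 ≈ 52.574)
1/((-72222 + x(-302))*S) = 1/((-72222 - 302*(-171 - 302))*(61985/1179)) = (1179/61985)/(-72222 - 302*(-473)) = (1179/61985)/(-72222 + 142846) = (1179/61985)/70624 = (1/70624)*(1179/61985) = 1179/4377628640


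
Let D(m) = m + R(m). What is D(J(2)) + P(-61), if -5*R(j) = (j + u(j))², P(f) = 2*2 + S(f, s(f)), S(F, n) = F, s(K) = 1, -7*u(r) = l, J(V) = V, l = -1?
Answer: -2740/49 ≈ -55.918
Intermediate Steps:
u(r) = ⅐ (u(r) = -⅐*(-1) = ⅐)
P(f) = 4 + f (P(f) = 2*2 + f = 4 + f)
R(j) = -(⅐ + j)²/5 (R(j) = -(j + ⅐)²/5 = -(⅐ + j)²/5)
D(m) = m - (1 + 7*m)²/245
D(J(2)) + P(-61) = (2 - (1 + 7*2)²/245) + (4 - 61) = (2 - (1 + 14)²/245) - 57 = (2 - 1/245*15²) - 57 = (2 - 1/245*225) - 57 = (2 - 45/49) - 57 = 53/49 - 57 = -2740/49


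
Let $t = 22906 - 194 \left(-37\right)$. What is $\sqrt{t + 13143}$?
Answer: $3 \sqrt{4803} \approx 207.91$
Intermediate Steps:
$t = 30084$ ($t = 22906 - -7178 = 22906 + 7178 = 30084$)
$\sqrt{t + 13143} = \sqrt{30084 + 13143} = \sqrt{43227} = 3 \sqrt{4803}$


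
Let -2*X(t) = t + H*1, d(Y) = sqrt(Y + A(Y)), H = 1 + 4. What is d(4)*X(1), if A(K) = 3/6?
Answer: -9*sqrt(2)/2 ≈ -6.3640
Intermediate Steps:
H = 5
A(K) = 1/2 (A(K) = 3*(1/6) = 1/2)
d(Y) = sqrt(1/2 + Y) (d(Y) = sqrt(Y + 1/2) = sqrt(1/2 + Y))
X(t) = -5/2 - t/2 (X(t) = -(t + 5*1)/2 = -(t + 5)/2 = -(5 + t)/2 = -5/2 - t/2)
d(4)*X(1) = (sqrt(2 + 4*4)/2)*(-5/2 - 1/2*1) = (sqrt(2 + 16)/2)*(-5/2 - 1/2) = (sqrt(18)/2)*(-3) = ((3*sqrt(2))/2)*(-3) = (3*sqrt(2)/2)*(-3) = -9*sqrt(2)/2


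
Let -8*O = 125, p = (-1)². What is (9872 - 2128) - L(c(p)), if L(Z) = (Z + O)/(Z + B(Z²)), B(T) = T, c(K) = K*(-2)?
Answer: 124045/16 ≈ 7752.8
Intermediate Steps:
p = 1
c(K) = -2*K
O = -125/8 (O = -⅛*125 = -125/8 ≈ -15.625)
L(Z) = (-125/8 + Z)/(Z + Z²) (L(Z) = (Z - 125/8)/(Z + Z²) = (-125/8 + Z)/(Z + Z²))
(9872 - 2128) - L(c(p)) = (9872 - 2128) - (-125/8 - 2*1)/(((-2*1))*(1 - 2*1)) = 7744 - (-125/8 - 2)/((-2)*(1 - 2)) = 7744 - (-1)*(-141)/(2*(-1)*8) = 7744 - (-1)*(-1)*(-141)/(2*8) = 7744 - 1*(-141/16) = 7744 + 141/16 = 124045/16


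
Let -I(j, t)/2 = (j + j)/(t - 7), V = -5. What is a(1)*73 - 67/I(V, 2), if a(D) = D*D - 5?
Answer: -1101/4 ≈ -275.25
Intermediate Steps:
I(j, t) = -4*j/(-7 + t) (I(j, t) = -2*(j + j)/(t - 7) = -2*2*j/(-7 + t) = -4*j/(-7 + t))
a(D) = -5 + D² (a(D) = D² - 5 = -5 + D²)
a(1)*73 - 67/I(V, 2) = (-5 + 1²)*73 - 67/((-4*(-5)/(-7 + 2))) = (-5 + 1)*73 - 67/((-4*(-5)/(-5))) = -4*73 - 67/((-4*(-5)*(-⅕))) = -292 - 67/(-4) = -292 - 67*(-¼) = -292 + 67/4 = -1101/4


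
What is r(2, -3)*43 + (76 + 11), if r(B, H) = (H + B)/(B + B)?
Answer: 305/4 ≈ 76.250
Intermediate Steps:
r(B, H) = (B + H)/(2*B) (r(B, H) = (B + H)/((2*B)) = (B + H)*(1/(2*B)) = (B + H)/(2*B))
r(2, -3)*43 + (76 + 11) = ((1/2)*(2 - 3)/2)*43 + (76 + 11) = ((1/2)*(1/2)*(-1))*43 + 87 = -1/4*43 + 87 = -43/4 + 87 = 305/4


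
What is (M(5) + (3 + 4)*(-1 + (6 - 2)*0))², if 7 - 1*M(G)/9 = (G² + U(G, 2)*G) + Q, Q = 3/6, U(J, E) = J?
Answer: 635209/4 ≈ 1.5880e+5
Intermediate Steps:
Q = ½ (Q = 3*(⅙) = ½ ≈ 0.50000)
M(G) = 117/2 - 18*G² (M(G) = 63 - 9*((G² + G*G) + ½) = 63 - 9*((G² + G²) + ½) = 63 - 9*(2*G² + ½) = 63 - 9*(½ + 2*G²) = 63 + (-9/2 - 18*G²) = 117/2 - 18*G²)
(M(5) + (3 + 4)*(-1 + (6 - 2)*0))² = ((117/2 - 18*5²) + (3 + 4)*(-1 + (6 - 2)*0))² = ((117/2 - 18*25) + 7*(-1 + 4*0))² = ((117/2 - 450) + 7*(-1 + 0))² = (-783/2 + 7*(-1))² = (-783/2 - 7)² = (-797/2)² = 635209/4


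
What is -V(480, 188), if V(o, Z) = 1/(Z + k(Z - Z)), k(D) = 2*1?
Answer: -1/190 ≈ -0.0052632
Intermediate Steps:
k(D) = 2
V(o, Z) = 1/(2 + Z) (V(o, Z) = 1/(Z + 2) = 1/(2 + Z))
-V(480, 188) = -1/(2 + 188) = -1/190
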